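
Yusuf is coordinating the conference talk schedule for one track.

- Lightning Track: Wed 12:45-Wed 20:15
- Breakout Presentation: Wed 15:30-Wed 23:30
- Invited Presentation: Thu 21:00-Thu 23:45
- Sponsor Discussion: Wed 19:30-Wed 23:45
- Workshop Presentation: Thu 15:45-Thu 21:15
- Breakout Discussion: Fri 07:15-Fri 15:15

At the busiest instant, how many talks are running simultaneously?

3

Sweep the timeline, counting +1 at each start and −1 at each end (ends before starts at a tie):
Wed 12:45 start Lightning Track → 1
Wed 15:30 start Breakout Presentation → 2
Wed 19:30 start Sponsor Discussion → 3
Wed 20:15 end Lightning Track → 2
Wed 23:30 end Breakout Presentation → 1
Wed 23:45 end Sponsor Discussion → 0
Thu 15:45 start Workshop Presentation → 1
Thu 21:00 start Invited Presentation → 2
Thu 21:15 end Workshop Presentation → 1
Thu 23:45 end Invited Presentation → 0
Fri 07:15 start Breakout Discussion → 1
Fri 15:15 end Breakout Discussion → 0
Peak is 3, at Wed 19:30 (Breakout Presentation, Lightning Track, Sponsor Discussion).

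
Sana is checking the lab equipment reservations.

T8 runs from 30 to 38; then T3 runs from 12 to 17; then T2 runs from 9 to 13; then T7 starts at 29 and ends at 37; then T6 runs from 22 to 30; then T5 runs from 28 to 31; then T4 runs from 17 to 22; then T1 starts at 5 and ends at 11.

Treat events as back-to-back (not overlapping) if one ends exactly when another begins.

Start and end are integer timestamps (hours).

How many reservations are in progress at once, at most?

3

Sort all start/end points and keep a running count:
5 start T1 → 1
9 start T2 → 2
11 end T1 → 1
12 start T3 → 2
13 end T2 → 1
17 end T3 → 0
17 start T4 → 1
22 end T4 → 0
22 start T6 → 1
28 start T5 → 2
29 start T7 → 3
30 end T6 → 2
30 start T8 → 3
31 end T5 → 2
37 end T7 → 1
38 end T8 → 0
Peak is 3, at 29 (T5, T6, T7).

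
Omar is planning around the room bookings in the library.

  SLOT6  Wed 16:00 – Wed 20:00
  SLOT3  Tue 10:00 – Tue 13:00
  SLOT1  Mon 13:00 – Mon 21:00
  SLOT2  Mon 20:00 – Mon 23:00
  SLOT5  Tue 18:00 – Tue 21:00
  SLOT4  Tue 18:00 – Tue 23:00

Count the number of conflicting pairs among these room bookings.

2

Check each pair: they overlap iff neither finishes before the other starts.
Sorted by start: SLOT1, SLOT2, SLOT3, SLOT4, SLOT5, SLOT6.
SLOT2 starts before SLOT1 ends → SLOT1 and SLOT2 overlap.
SLOT3 starts after SLOT1 ends — done with SLOT1.
SLOT3 starts after SLOT2 ends — done with SLOT2.
SLOT4 starts after SLOT3 ends — done with SLOT3.
SLOT5 starts before SLOT4 ends → SLOT4 and SLOT5 overlap.
SLOT6 starts after SLOT4 ends.
SLOT6 starts after SLOT5 ends.
Overlapping pairs: SLOT1 & SLOT2, SLOT4 & SLOT5 — 2 in total.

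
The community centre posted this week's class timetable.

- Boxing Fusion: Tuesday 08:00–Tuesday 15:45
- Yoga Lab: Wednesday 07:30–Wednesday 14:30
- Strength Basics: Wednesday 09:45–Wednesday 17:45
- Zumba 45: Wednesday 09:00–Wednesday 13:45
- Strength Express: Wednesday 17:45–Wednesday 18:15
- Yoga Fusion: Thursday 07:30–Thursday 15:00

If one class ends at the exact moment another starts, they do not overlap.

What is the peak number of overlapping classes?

3

Walk through starts and ends in time order (an end at T is processed before a start at T):
Tuesday 08:00 start Boxing Fusion → 1
Tuesday 15:45 end Boxing Fusion → 0
Wednesday 07:30 start Yoga Lab → 1
Wednesday 09:00 start Zumba 45 → 2
Wednesday 09:45 start Strength Basics → 3
Wednesday 13:45 end Zumba 45 → 2
Wednesday 14:30 end Yoga Lab → 1
Wednesday 17:45 end Strength Basics → 0
Wednesday 17:45 start Strength Express → 1
Wednesday 18:15 end Strength Express → 0
Thursday 07:30 start Yoga Fusion → 1
Thursday 15:00 end Yoga Fusion → 0
Peak is 3, at Wednesday 09:45 (Strength Basics, Yoga Lab, Zumba 45).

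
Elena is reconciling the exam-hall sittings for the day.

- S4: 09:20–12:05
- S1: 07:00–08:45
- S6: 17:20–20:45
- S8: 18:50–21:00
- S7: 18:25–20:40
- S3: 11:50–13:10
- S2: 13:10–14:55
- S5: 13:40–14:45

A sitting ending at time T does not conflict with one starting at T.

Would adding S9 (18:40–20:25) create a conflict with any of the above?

S1: ends 08:45 at or before S9 starts 18:40 → clear.
S4: ends 12:05 at or before S9 starts 18:40 → clear.
S3: ends 13:10 at or before S9 starts 18:40 → clear.
S2: ends 14:55 at or before S9 starts 18:40 → clear.
S5: ends 14:45 at or before S9 starts 18:40 → clear.
S6: starts 17:20 before S9 ends 20:25, and ends 20:45 after S9 starts 18:40 → overlap.
S7: starts 18:25 before S9 ends 20:25, and ends 20:40 after S9 starts 18:40 → overlap.
S8: starts 18:50 before S9 ends 20:25, and ends 21:00 after S9 starts 18:40 → overlap.
S9 overlaps S6, S7, S8.

Yes — it overlaps S6, S7, S8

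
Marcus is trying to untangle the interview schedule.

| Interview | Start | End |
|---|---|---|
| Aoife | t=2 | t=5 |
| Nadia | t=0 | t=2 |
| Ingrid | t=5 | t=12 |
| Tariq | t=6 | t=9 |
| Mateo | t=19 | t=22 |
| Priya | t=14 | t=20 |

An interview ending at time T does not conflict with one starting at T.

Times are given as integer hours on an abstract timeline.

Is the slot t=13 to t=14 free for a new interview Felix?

Yes — the slot is free

Nadia: ends t=2 at or before Felix starts t=13 → clear.
Aoife: ends t=5 at or before Felix starts t=13 → clear.
Ingrid: ends t=12 at or before Felix starts t=13 → clear.
Tariq: ends t=9 at or before Felix starts t=13 → clear.
Priya: starts t=14 at or after Felix ends t=14 → clear.
Mateo: starts t=19 at or after Felix ends t=14 → clear.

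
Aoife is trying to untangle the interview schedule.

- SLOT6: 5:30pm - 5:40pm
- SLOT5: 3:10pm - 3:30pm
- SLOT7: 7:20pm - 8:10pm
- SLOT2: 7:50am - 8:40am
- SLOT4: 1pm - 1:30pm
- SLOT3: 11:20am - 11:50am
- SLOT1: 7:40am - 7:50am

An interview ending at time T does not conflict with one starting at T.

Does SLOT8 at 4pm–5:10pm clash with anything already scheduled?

SLOT1: ends 7:50am at or before SLOT8 starts 4pm → clear.
SLOT2: ends 8:40am at or before SLOT8 starts 4pm → clear.
SLOT3: ends 11:50am at or before SLOT8 starts 4pm → clear.
SLOT4: ends 1:30pm at or before SLOT8 starts 4pm → clear.
SLOT5: ends 3:30pm at or before SLOT8 starts 4pm → clear.
SLOT6: starts 5:30pm at or after SLOT8 ends 5:10pm → clear.
SLOT7: starts 7:20pm at or after SLOT8 ends 5:10pm → clear.

No — it doesn't clash with anything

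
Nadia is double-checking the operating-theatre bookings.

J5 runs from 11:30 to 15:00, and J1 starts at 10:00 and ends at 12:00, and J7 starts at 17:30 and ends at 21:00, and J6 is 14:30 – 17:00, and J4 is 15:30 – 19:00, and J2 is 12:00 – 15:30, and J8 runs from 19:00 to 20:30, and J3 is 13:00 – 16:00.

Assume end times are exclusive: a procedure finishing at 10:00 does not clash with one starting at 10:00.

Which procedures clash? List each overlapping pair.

Check each pair: they overlap iff neither finishes before the other starts.
Sorted by start: J1, J5, J2, J3, J6, J4, J7, J8.
J5 starts before J1 ends → J1 and J5 overlap.
J2 starts exactly when J1 ends (back-to-back, no overlap), so nothing later overlaps J1 either.
J2 starts before J5 ends → J5 and J2 overlap.
J3 starts before J5 ends → J5 and J3 overlap.
J6 starts before J5 ends → J5 and J6 overlap.
J4 starts after J5 ends, so nothing later overlaps J5 either.
J3 starts before J2 ends → J2 and J3 overlap.
J6 starts before J2 ends → J2 and J6 overlap.
J4 starts exactly when J2 ends (back-to-back, no overlap), so nothing later overlaps J2 either.
J6 starts before J3 ends → J3 and J6 overlap.
J4 starts before J3 ends → J3 and J4 overlap.
J7 starts after J3 ends, so nothing later overlaps J3 either.
J4 starts before J6 ends → J6 and J4 overlap.
J7 starts after J6 ends, so nothing later overlaps J6 either.
J7 starts before J4 ends → J4 and J7 overlap.
J8 starts exactly when J4 ends (back-to-back, no overlap).
J8 starts before J7 ends → J7 and J8 overlap.

J1 & J5, J2 & J3, J2 & J5, J2 & J6, J3 & J4, J3 & J5, J3 & J6, J4 & J6, J4 & J7, J5 & J6, J7 & J8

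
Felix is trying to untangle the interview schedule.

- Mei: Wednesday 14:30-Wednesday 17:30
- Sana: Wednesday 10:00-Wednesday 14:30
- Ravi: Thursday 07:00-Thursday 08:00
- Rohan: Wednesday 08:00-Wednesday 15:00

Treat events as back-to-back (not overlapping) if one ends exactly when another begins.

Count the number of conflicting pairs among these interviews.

Sorted by start: Rohan, Sana, Mei, Ravi.
Sana starts before Rohan ends → Rohan and Sana overlap.
Mei starts before Rohan ends → Rohan and Mei overlap.
Ravi starts after Rohan ends.
Mei starts exactly when Sana ends (back-to-back, no overlap), so nothing later overlaps Sana either.
Ravi starts after Mei ends.
Overlapping pairs: Mei & Rohan, Rohan & Sana — 2 in total.

2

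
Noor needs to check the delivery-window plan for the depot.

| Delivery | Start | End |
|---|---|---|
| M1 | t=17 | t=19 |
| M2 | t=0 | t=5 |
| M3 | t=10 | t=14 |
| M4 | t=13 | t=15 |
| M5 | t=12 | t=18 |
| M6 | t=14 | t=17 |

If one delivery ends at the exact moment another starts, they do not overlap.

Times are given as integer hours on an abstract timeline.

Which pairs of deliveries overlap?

M1 & M5, M3 & M4, M3 & M5, M4 & M5, M4 & M6, M5 & M6

Two intervals overlap when each starts before the other ends.
Sorted by start: M2, M3, M5, M4, M6, M1.
M3 starts after M2 ends, so nothing later overlaps M2 either.
M5 starts before M3 ends → M3 and M5 overlap.
M4 starts before M3 ends → M3 and M4 overlap.
M6 starts exactly when M3 ends (back-to-back, no overlap), so nothing later overlaps M3 either.
M4 starts before M5 ends → M5 and M4 overlap.
M6 starts before M5 ends → M5 and M6 overlap.
M1 starts before M5 ends → M5 and M1 overlap.
M6 starts before M4 ends → M4 and M6 overlap.
M1 starts after M4 ends.
M1 starts exactly when M6 ends (back-to-back, no overlap).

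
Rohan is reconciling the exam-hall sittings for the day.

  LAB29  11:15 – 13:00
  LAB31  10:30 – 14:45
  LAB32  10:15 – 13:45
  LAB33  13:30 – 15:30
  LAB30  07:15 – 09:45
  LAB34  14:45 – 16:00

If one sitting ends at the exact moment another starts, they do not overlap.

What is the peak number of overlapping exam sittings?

Sort all start/end points and keep a running count:
07:15 start LAB30 → 1
09:45 end LAB30 → 0
10:15 start LAB32 → 1
10:30 start LAB31 → 2
11:15 start LAB29 → 3
13:00 end LAB29 → 2
13:30 start LAB33 → 3
13:45 end LAB32 → 2
14:45 end LAB31 → 1
14:45 start LAB34 → 2
15:30 end LAB33 → 1
16:00 end LAB34 → 0
Peak is 3, at 11:15 (LAB29, LAB31, LAB32).

3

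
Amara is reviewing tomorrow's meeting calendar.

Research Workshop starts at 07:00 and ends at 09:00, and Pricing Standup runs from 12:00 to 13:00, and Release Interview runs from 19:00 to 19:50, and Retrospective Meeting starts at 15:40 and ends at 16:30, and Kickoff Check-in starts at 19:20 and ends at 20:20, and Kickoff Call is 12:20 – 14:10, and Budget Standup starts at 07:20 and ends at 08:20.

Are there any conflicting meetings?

Yes

Sorted by start: Research Workshop, Budget Standup, Pricing Standup, Kickoff Call, Retrospective Meeting, Release Interview, Kickoff Check-in.
Budget Standup starts before Research Workshop ends → Research Workshop and Budget Standup overlap.
That's a conflict, so the schedule is not conflict-free.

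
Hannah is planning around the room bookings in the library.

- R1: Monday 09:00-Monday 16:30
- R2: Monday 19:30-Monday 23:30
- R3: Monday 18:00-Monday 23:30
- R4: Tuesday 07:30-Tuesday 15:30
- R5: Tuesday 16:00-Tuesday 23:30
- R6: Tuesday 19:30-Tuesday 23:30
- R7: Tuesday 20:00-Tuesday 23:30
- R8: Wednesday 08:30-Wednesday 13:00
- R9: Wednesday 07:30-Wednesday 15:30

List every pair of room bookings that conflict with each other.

R2 & R3, R5 & R6, R5 & R7, R6 & R7, R8 & R9

Check each pair: they overlap iff neither finishes before the other starts.
Sorted by start: R1, R3, R2, R4, R5, R6, R7, R9, R8.
R3 starts after R1 ends; R1 is clear from here.
R2 starts before R3 ends → R3 and R2 overlap.
R4 starts after R3 ends; R3 is clear from here.
R4 starts after R2 ends; R2 is clear from here.
R5 starts after R4 ends; R4 is clear from here.
R6 starts before R5 ends → R5 and R6 overlap.
R7 starts before R5 ends → R5 and R7 overlap.
R9 starts after R5 ends; R5 is clear from here.
R7 starts before R6 ends → R6 and R7 overlap.
R9 starts after R6 ends; R6 is clear from here.
R9 starts after R7 ends; R7 is clear from here.
R8 starts before R9 ends → R9 and R8 overlap.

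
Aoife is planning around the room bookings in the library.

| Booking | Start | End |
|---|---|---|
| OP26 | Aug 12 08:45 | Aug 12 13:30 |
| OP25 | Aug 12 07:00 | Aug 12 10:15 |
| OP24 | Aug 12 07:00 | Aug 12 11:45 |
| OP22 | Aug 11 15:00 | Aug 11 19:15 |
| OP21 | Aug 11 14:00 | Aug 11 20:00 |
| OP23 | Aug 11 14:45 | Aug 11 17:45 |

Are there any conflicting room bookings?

Two intervals overlap when each starts before the other ends.
Sorted by start: OP21, OP23, OP22, OP24, OP25, OP26.
OP23 starts before OP21 ends → OP21 and OP23 overlap.
That's a conflict, so the schedule is not conflict-free.

Yes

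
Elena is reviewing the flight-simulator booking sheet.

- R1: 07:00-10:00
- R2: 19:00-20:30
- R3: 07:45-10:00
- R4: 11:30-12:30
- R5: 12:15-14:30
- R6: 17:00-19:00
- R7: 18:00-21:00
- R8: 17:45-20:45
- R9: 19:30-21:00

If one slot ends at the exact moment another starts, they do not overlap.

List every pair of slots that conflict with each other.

R1 & R3, R2 & R7, R2 & R8, R2 & R9, R4 & R5, R6 & R7, R6 & R8, R7 & R8, R7 & R9, R8 & R9

Sorted by start: R1, R3, R4, R5, R6, R8, R7, R2, R9.
R3 starts before R1 ends → R1 and R3 overlap.
R4 starts after R1 ends; R1 is clear from here.
R4 starts after R3 ends; R3 is clear from here.
R5 starts before R4 ends → R4 and R5 overlap.
R6 starts after R4 ends; R4 is clear from here.
R6 starts after R5 ends; R5 is clear from here.
R8 starts before R6 ends → R6 and R8 overlap.
R7 starts before R6 ends → R6 and R7 overlap.
R2 starts exactly when R6 ends (back-to-back, no overlap); R6 is clear from here.
R7 starts before R8 ends → R8 and R7 overlap.
R2 starts before R8 ends → R8 and R2 overlap.
R9 starts before R8 ends → R8 and R9 overlap.
R2 starts before R7 ends → R7 and R2 overlap.
R9 starts before R7 ends → R7 and R9 overlap.
R9 starts before R2 ends → R2 and R9 overlap.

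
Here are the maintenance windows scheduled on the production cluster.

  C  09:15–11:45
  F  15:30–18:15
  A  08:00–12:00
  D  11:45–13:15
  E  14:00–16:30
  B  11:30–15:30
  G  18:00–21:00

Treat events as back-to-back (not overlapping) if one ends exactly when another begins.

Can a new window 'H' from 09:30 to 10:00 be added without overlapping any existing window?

A: starts 08:00 before H ends 10:00, and ends 12:00 after H starts 09:30 → overlap.
C: starts 09:15 before H ends 10:00, and ends 11:45 after H starts 09:30 → overlap.
B: starts 11:30 at or after H ends 10:00 → clear.
D: starts 11:45 at or after H ends 10:00 → clear.
E: starts 14:00 at or after H ends 10:00 → clear.
F: starts 15:30 at or after H ends 10:00 → clear.
G: starts 18:00 at or after H ends 10:00 → clear.
H overlaps A, C.

No — it overlaps A, C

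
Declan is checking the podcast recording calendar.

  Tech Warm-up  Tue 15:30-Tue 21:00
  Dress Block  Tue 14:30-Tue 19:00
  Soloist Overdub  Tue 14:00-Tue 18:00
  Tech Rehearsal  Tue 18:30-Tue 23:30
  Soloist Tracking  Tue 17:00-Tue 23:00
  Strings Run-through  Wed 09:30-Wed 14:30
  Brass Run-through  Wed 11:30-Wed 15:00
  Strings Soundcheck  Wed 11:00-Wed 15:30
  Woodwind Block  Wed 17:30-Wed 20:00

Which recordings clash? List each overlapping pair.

Brass Run-through & Strings Run-through, Brass Run-through & Strings Soundcheck, Dress Block & Soloist Overdub, Dress Block & Soloist Tracking, Dress Block & Tech Rehearsal, Dress Block & Tech Warm-up, Soloist Overdub & Soloist Tracking, Soloist Overdub & Tech Warm-up, Soloist Tracking & Tech Rehearsal, Soloist Tracking & Tech Warm-up, Strings Run-through & Strings Soundcheck, Tech Rehearsal & Tech Warm-up

Sorted by start: Soloist Overdub, Dress Block, Tech Warm-up, Soloist Tracking, Tech Rehearsal, Strings Run-through, Strings Soundcheck, Brass Run-through, Woodwind Block.
Dress Block starts before Soloist Overdub ends → Soloist Overdub and Dress Block overlap.
Tech Warm-up starts before Soloist Overdub ends → Soloist Overdub and Tech Warm-up overlap.
Soloist Tracking starts before Soloist Overdub ends → Soloist Overdub and Soloist Tracking overlap.
Tech Rehearsal starts after Soloist Overdub ends, so Soloist Overdub has no further overlaps.
Tech Warm-up starts before Dress Block ends → Dress Block and Tech Warm-up overlap.
Soloist Tracking starts before Dress Block ends → Dress Block and Soloist Tracking overlap.
Tech Rehearsal starts before Dress Block ends → Dress Block and Tech Rehearsal overlap.
Strings Run-through starts after Dress Block ends, so Dress Block has no further overlaps.
Soloist Tracking starts before Tech Warm-up ends → Tech Warm-up and Soloist Tracking overlap.
Tech Rehearsal starts before Tech Warm-up ends → Tech Warm-up and Tech Rehearsal overlap.
Strings Run-through starts after Tech Warm-up ends, so Tech Warm-up has no further overlaps.
Tech Rehearsal starts before Soloist Tracking ends → Soloist Tracking and Tech Rehearsal overlap.
Strings Run-through starts after Soloist Tracking ends, so Soloist Tracking has no further overlaps.
Strings Run-through starts after Tech Rehearsal ends, so Tech Rehearsal has no further overlaps.
Strings Soundcheck starts before Strings Run-through ends → Strings Run-through and Strings Soundcheck overlap.
Brass Run-through starts before Strings Run-through ends → Strings Run-through and Brass Run-through overlap.
Woodwind Block starts after Strings Run-through ends.
Brass Run-through starts before Strings Soundcheck ends → Strings Soundcheck and Brass Run-through overlap.
Woodwind Block starts after Strings Soundcheck ends.
Woodwind Block starts after Brass Run-through ends.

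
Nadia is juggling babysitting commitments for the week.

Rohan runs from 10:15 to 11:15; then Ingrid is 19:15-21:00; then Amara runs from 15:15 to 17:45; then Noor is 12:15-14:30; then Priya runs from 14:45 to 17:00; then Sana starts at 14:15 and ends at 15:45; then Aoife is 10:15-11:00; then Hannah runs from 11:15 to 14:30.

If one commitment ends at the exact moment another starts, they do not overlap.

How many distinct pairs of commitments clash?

7

Two intervals overlap when each starts before the other ends.
Sorted by start: Aoife, Rohan, Hannah, Noor, Sana, Priya, Amara, Ingrid.
Rohan starts before Aoife ends → Aoife and Rohan overlap.
Hannah starts after Aoife ends — done with Aoife.
Hannah starts exactly when Rohan ends (back-to-back, no overlap) — done with Rohan.
Noor starts before Hannah ends → Hannah and Noor overlap.
Sana starts before Hannah ends → Hannah and Sana overlap.
Priya starts after Hannah ends — done with Hannah.
Sana starts before Noor ends → Noor and Sana overlap.
Priya starts after Noor ends — done with Noor.
Priya starts before Sana ends → Sana and Priya overlap.
Amara starts before Sana ends → Sana and Amara overlap.
Ingrid starts after Sana ends.
Amara starts before Priya ends → Priya and Amara overlap.
Ingrid starts after Priya ends.
Ingrid starts after Amara ends.
Overlapping pairs: Amara & Priya, Amara & Sana, Aoife & Rohan, Hannah & Noor, Hannah & Sana, Noor & Sana, Priya & Sana — 7 in total.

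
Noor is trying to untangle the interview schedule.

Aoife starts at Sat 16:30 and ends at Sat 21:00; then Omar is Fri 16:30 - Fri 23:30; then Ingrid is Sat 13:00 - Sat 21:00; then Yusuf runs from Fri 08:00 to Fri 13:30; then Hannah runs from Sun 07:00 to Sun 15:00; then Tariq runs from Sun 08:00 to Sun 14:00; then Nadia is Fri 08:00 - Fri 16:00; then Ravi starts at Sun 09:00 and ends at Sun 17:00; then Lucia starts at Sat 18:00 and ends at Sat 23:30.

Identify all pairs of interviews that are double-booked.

Sorted by start: Yusuf, Nadia, Omar, Ingrid, Aoife, Lucia, Hannah, Tariq, Ravi.
Nadia starts before Yusuf ends → Yusuf and Nadia overlap.
Omar starts after Yusuf ends, so nothing later overlaps Yusuf either.
Omar starts after Nadia ends, so nothing later overlaps Nadia either.
Ingrid starts after Omar ends, so nothing later overlaps Omar either.
Aoife starts before Ingrid ends → Ingrid and Aoife overlap.
Lucia starts before Ingrid ends → Ingrid and Lucia overlap.
Hannah starts after Ingrid ends, so nothing later overlaps Ingrid either.
Lucia starts before Aoife ends → Aoife and Lucia overlap.
Hannah starts after Aoife ends, so nothing later overlaps Aoife either.
Hannah starts after Lucia ends, so nothing later overlaps Lucia either.
Tariq starts before Hannah ends → Hannah and Tariq overlap.
Ravi starts before Hannah ends → Hannah and Ravi overlap.
Ravi starts before Tariq ends → Tariq and Ravi overlap.

Aoife & Ingrid, Aoife & Lucia, Hannah & Ravi, Hannah & Tariq, Ingrid & Lucia, Nadia & Yusuf, Ravi & Tariq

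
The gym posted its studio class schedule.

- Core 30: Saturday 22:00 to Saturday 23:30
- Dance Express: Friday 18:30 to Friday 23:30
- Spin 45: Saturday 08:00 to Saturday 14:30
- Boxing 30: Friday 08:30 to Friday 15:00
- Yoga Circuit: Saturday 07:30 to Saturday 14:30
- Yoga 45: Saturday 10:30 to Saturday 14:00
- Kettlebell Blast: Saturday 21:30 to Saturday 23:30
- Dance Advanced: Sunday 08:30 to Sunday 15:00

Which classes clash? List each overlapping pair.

Core 30 & Kettlebell Blast, Spin 45 & Yoga 45, Spin 45 & Yoga Circuit, Yoga 45 & Yoga Circuit

Two intervals overlap when each starts before the other ends.
Sorted by start: Boxing 30, Dance Express, Yoga Circuit, Spin 45, Yoga 45, Kettlebell Blast, Core 30, Dance Advanced.
Dance Express starts after Boxing 30 ends, so nothing later overlaps Boxing 30 either.
Yoga Circuit starts after Dance Express ends, so nothing later overlaps Dance Express either.
Spin 45 starts before Yoga Circuit ends → Yoga Circuit and Spin 45 overlap.
Yoga 45 starts before Yoga Circuit ends → Yoga Circuit and Yoga 45 overlap.
Kettlebell Blast starts after Yoga Circuit ends, so nothing later overlaps Yoga Circuit either.
Yoga 45 starts before Spin 45 ends → Spin 45 and Yoga 45 overlap.
Kettlebell Blast starts after Spin 45 ends, so nothing later overlaps Spin 45 either.
Kettlebell Blast starts after Yoga 45 ends, so nothing later overlaps Yoga 45 either.
Core 30 starts before Kettlebell Blast ends → Kettlebell Blast and Core 30 overlap.
Dance Advanced starts after Kettlebell Blast ends.
Dance Advanced starts after Core 30 ends.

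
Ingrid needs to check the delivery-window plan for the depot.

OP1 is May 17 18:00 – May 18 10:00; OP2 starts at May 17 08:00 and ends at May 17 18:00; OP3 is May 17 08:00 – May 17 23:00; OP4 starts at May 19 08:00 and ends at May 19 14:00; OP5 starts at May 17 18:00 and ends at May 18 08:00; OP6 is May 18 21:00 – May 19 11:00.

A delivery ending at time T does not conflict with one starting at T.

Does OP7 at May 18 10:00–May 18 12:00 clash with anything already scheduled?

OP2: ends May 17 18:00 at or before OP7 starts May 18 10:00 → clear.
OP3: ends May 17 23:00 at or before OP7 starts May 18 10:00 → clear.
OP1: ends May 18 10:00 at or before OP7 starts May 18 10:00 → clear.
OP5: ends May 18 08:00 at or before OP7 starts May 18 10:00 → clear.
OP6: starts May 18 21:00 at or after OP7 ends May 18 12:00 → clear.
OP4: starts May 19 08:00 at or after OP7 ends May 18 12:00 → clear.

No — it doesn't clash with anything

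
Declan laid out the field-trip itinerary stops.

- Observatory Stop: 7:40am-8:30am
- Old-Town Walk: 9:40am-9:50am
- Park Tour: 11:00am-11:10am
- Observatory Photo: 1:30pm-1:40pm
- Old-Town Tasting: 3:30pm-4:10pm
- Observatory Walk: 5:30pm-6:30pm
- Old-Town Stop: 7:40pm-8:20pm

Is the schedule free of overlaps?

Check each pair: they overlap iff neither finishes before the other starts.
Sorted by start: Observatory Stop, Old-Town Walk, Park Tour, Observatory Photo, Old-Town Tasting, Observatory Walk, Old-Town Stop.
Old-Town Walk starts after Observatory Stop ends, so Observatory Stop has no further overlaps.
Park Tour starts after Old-Town Walk ends, so Old-Town Walk has no further overlaps.
Observatory Photo starts after Park Tour ends, so Park Tour has no further overlaps.
Old-Town Tasting starts after Observatory Photo ends, so Observatory Photo has no further overlaps.
Observatory Walk starts after Old-Town Tasting ends, so Old-Town Tasting has no further overlaps.
Old-Town Stop starts after Observatory Walk ends.
Every pair is clear; the schedule has no overlaps.

Yes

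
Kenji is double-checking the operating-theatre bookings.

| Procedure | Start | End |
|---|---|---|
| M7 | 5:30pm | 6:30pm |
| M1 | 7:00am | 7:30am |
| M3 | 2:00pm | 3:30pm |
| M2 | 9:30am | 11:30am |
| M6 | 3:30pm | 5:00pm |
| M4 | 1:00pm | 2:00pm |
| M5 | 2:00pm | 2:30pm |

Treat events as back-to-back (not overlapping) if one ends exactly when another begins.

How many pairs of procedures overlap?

Sorted by start: M1, M2, M4, M3, M5, M6, M7.
M2 starts after M1 ends, so M1 has no further overlaps.
M4 starts after M2 ends, so M2 has no further overlaps.
M3 starts exactly when M4 ends (back-to-back, no overlap), so M4 has no further overlaps.
M5 starts before M3 ends → M3 and M5 overlap.
M6 starts exactly when M3 ends (back-to-back, no overlap), so M3 has no further overlaps.
M6 starts after M5 ends, so M5 has no further overlaps.
M7 starts after M6 ends.
Overlapping pairs: M3 & M5 — 1 in total.

1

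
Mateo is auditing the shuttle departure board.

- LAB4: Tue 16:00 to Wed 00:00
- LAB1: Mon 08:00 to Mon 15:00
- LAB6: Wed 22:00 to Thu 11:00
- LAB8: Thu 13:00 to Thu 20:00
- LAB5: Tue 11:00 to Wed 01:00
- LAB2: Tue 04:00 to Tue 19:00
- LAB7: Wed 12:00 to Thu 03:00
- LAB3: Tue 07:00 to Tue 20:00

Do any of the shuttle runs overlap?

Sorted by start: LAB1, LAB2, LAB3, LAB5, LAB4, LAB7, LAB6, LAB8.
LAB2 starts after LAB1 ends, so LAB1 has no further overlaps.
LAB3 starts before LAB2 ends → LAB2 and LAB3 overlap.
That's a conflict, so the schedule is not conflict-free.

Yes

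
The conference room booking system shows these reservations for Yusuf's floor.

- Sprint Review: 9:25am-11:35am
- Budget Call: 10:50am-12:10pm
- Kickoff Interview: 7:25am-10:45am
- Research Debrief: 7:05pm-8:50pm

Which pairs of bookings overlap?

Sorted by start: Kickoff Interview, Sprint Review, Budget Call, Research Debrief.
Sprint Review starts before Kickoff Interview ends → Kickoff Interview and Sprint Review overlap.
Budget Call starts after Kickoff Interview ends; Kickoff Interview is clear from here.
Budget Call starts before Sprint Review ends → Sprint Review and Budget Call overlap.
Research Debrief starts after Sprint Review ends.
Research Debrief starts after Budget Call ends.

Budget Call & Sprint Review, Kickoff Interview & Sprint Review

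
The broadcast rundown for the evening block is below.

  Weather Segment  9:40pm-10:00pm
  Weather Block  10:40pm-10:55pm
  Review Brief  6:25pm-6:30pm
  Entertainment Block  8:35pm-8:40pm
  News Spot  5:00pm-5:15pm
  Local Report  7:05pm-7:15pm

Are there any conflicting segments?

Sorted by start: News Spot, Review Brief, Local Report, Entertainment Block, Weather Segment, Weather Block.
Review Brief starts after News Spot ends; News Spot is clear from here.
Local Report starts after Review Brief ends; Review Brief is clear from here.
Entertainment Block starts after Local Report ends; Local Report is clear from here.
Weather Segment starts after Entertainment Block ends; Entertainment Block is clear from here.
Weather Block starts after Weather Segment ends.
Every pair is clear; the schedule has no overlaps.

No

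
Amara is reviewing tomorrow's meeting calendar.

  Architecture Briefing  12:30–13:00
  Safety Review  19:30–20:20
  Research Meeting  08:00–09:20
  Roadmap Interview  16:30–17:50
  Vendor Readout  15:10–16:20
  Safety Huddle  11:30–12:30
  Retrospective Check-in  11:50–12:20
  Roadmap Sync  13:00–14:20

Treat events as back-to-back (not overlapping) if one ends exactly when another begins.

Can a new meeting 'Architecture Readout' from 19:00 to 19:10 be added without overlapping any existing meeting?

Research Meeting: ends 09:20 at or before Architecture Readout starts 19:00 → clear.
Safety Huddle: ends 12:30 at or before Architecture Readout starts 19:00 → clear.
Retrospective Check-in: ends 12:20 at or before Architecture Readout starts 19:00 → clear.
Architecture Briefing: ends 13:00 at or before Architecture Readout starts 19:00 → clear.
Roadmap Sync: ends 14:20 at or before Architecture Readout starts 19:00 → clear.
Vendor Readout: ends 16:20 at or before Architecture Readout starts 19:00 → clear.
Roadmap Interview: ends 17:50 at or before Architecture Readout starts 19:00 → clear.
Safety Review: starts 19:30 at or after Architecture Readout ends 19:10 → clear.

Yes — the slot is free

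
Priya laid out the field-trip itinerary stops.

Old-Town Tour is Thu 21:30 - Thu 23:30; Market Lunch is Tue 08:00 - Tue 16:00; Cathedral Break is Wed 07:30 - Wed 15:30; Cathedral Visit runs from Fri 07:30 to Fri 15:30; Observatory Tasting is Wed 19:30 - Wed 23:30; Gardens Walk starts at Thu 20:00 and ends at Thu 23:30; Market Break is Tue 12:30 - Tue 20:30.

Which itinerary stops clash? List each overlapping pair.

Gardens Walk & Old-Town Tour, Market Break & Market Lunch

Check each pair: they overlap iff neither finishes before the other starts.
Sorted by start: Market Lunch, Market Break, Cathedral Break, Observatory Tasting, Gardens Walk, Old-Town Tour, Cathedral Visit.
Market Break starts before Market Lunch ends → Market Lunch and Market Break overlap.
Cathedral Break starts after Market Lunch ends, so nothing later overlaps Market Lunch either.
Cathedral Break starts after Market Break ends, so nothing later overlaps Market Break either.
Observatory Tasting starts after Cathedral Break ends, so nothing later overlaps Cathedral Break either.
Gardens Walk starts after Observatory Tasting ends, so nothing later overlaps Observatory Tasting either.
Old-Town Tour starts before Gardens Walk ends → Gardens Walk and Old-Town Tour overlap.
Cathedral Visit starts after Gardens Walk ends.
Cathedral Visit starts after Old-Town Tour ends.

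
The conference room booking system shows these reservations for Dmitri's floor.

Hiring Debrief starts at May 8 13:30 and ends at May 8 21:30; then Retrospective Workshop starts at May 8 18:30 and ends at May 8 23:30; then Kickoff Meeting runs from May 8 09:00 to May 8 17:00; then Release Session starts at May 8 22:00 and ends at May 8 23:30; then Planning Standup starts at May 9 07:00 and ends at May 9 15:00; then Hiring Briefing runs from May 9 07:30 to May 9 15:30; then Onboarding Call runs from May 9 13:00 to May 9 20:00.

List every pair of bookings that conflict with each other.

Hiring Briefing & Onboarding Call, Hiring Briefing & Planning Standup, Hiring Debrief & Kickoff Meeting, Hiring Debrief & Retrospective Workshop, Onboarding Call & Planning Standup, Release Session & Retrospective Workshop

Sorted by start: Kickoff Meeting, Hiring Debrief, Retrospective Workshop, Release Session, Planning Standup, Hiring Briefing, Onboarding Call.
Hiring Debrief starts before Kickoff Meeting ends → Kickoff Meeting and Hiring Debrief overlap.
Retrospective Workshop starts after Kickoff Meeting ends, so Kickoff Meeting has no further overlaps.
Retrospective Workshop starts before Hiring Debrief ends → Hiring Debrief and Retrospective Workshop overlap.
Release Session starts after Hiring Debrief ends, so Hiring Debrief has no further overlaps.
Release Session starts before Retrospective Workshop ends → Retrospective Workshop and Release Session overlap.
Planning Standup starts after Retrospective Workshop ends, so Retrospective Workshop has no further overlaps.
Planning Standup starts after Release Session ends, so Release Session has no further overlaps.
Hiring Briefing starts before Planning Standup ends → Planning Standup and Hiring Briefing overlap.
Onboarding Call starts before Planning Standup ends → Planning Standup and Onboarding Call overlap.
Onboarding Call starts before Hiring Briefing ends → Hiring Briefing and Onboarding Call overlap.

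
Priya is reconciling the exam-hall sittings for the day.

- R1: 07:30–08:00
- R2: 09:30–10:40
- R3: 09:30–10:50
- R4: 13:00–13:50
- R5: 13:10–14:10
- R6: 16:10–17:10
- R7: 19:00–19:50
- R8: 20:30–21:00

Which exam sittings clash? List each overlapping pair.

Two intervals overlap when each starts before the other ends.
Sorted by start: R1, R2, R3, R4, R5, R6, R7, R8.
R2 starts after R1 ends, so nothing later overlaps R1 either.
R3 starts before R2 ends → R2 and R3 overlap.
R4 starts after R2 ends, so nothing later overlaps R2 either.
R4 starts after R3 ends, so nothing later overlaps R3 either.
R5 starts before R4 ends → R4 and R5 overlap.
R6 starts after R4 ends, so nothing later overlaps R4 either.
R6 starts after R5 ends, so nothing later overlaps R5 either.
R7 starts after R6 ends, so nothing later overlaps R6 either.
R8 starts after R7 ends.

R2 & R3, R4 & R5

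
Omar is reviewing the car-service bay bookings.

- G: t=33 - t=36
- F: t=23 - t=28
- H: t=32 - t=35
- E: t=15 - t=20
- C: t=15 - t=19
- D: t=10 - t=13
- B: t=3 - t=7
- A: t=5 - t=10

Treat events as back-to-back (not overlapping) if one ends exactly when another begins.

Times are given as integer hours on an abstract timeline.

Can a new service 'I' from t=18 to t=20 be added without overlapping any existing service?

B: ends t=7 at or before I starts t=18 → clear.
A: ends t=10 at or before I starts t=18 → clear.
D: ends t=13 at or before I starts t=18 → clear.
C: starts t=15 before I ends t=20, and ends t=19 after I starts t=18 → overlap.
E: starts t=15 before I ends t=20, and ends t=20 after I starts t=18 → overlap.
F: starts t=23 at or after I ends t=20 → clear.
H: starts t=32 at or after I ends t=20 → clear.
G: starts t=33 at or after I ends t=20 → clear.
I overlaps C, E.

No — it overlaps C, E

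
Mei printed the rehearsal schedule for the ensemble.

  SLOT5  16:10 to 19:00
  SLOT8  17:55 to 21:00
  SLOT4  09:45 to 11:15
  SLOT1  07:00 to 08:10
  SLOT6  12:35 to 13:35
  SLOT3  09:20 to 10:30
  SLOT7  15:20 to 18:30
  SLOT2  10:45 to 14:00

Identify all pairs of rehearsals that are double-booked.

Sorted by start: SLOT1, SLOT3, SLOT4, SLOT2, SLOT6, SLOT7, SLOT5, SLOT8.
SLOT3 starts after SLOT1 ends, so nothing later overlaps SLOT1 either.
SLOT4 starts before SLOT3 ends → SLOT3 and SLOT4 overlap.
SLOT2 starts after SLOT3 ends, so nothing later overlaps SLOT3 either.
SLOT2 starts before SLOT4 ends → SLOT4 and SLOT2 overlap.
SLOT6 starts after SLOT4 ends, so nothing later overlaps SLOT4 either.
SLOT6 starts before SLOT2 ends → SLOT2 and SLOT6 overlap.
SLOT7 starts after SLOT2 ends, so nothing later overlaps SLOT2 either.
SLOT7 starts after SLOT6 ends, so nothing later overlaps SLOT6 either.
SLOT5 starts before SLOT7 ends → SLOT7 and SLOT5 overlap.
SLOT8 starts before SLOT7 ends → SLOT7 and SLOT8 overlap.
SLOT8 starts before SLOT5 ends → SLOT5 and SLOT8 overlap.

SLOT2 & SLOT4, SLOT2 & SLOT6, SLOT3 & SLOT4, SLOT5 & SLOT7, SLOT5 & SLOT8, SLOT7 & SLOT8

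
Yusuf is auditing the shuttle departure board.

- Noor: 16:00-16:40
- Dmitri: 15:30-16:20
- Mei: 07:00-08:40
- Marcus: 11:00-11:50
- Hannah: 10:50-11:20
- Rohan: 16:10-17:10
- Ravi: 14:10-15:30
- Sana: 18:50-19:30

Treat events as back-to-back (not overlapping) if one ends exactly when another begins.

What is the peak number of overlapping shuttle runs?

Sweep the timeline, counting +1 at each start and −1 at each end (ends before starts at a tie):
07:00 start Mei → 1
08:40 end Mei → 0
10:50 start Hannah → 1
11:00 start Marcus → 2
11:20 end Hannah → 1
11:50 end Marcus → 0
14:10 start Ravi → 1
15:30 end Ravi → 0
15:30 start Dmitri → 1
16:00 start Noor → 2
16:10 start Rohan → 3
16:20 end Dmitri → 2
16:40 end Noor → 1
17:10 end Rohan → 0
18:50 start Sana → 1
19:30 end Sana → 0
Peak is 3, at 16:10 (Dmitri, Noor, Rohan).

3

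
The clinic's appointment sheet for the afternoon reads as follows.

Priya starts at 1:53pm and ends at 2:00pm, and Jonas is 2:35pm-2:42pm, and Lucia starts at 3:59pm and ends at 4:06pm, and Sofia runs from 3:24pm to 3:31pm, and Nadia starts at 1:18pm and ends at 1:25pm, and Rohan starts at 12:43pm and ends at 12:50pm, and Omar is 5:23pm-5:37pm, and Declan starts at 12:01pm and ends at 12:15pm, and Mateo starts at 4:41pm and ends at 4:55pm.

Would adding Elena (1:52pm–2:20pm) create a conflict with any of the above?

Yes — it overlaps Priya

Declan: ends 12:15pm at or before Elena starts 1:52pm → clear.
Rohan: ends 12:50pm at or before Elena starts 1:52pm → clear.
Nadia: ends 1:25pm at or before Elena starts 1:52pm → clear.
Priya: starts 1:53pm before Elena ends 2:20pm, and ends 2:00pm after Elena starts 1:52pm → overlap.
Jonas: starts 2:35pm at or after Elena ends 2:20pm → clear.
Sofia: starts 3:24pm at or after Elena ends 2:20pm → clear.
Lucia: starts 3:59pm at or after Elena ends 2:20pm → clear.
Mateo: starts 4:41pm at or after Elena ends 2:20pm → clear.
Omar: starts 5:23pm at or after Elena ends 2:20pm → clear.
Elena overlaps Priya.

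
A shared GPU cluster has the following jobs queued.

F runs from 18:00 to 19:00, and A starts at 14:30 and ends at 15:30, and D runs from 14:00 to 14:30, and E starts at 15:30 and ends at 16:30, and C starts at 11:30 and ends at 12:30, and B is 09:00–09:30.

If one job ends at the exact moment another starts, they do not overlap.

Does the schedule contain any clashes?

No

Two intervals overlap when each starts before the other ends.
Sorted by start: B, C, D, A, E, F.
C starts after B ends; B is clear from here.
D starts after C ends; C is clear from here.
A starts exactly when D ends (back-to-back, no overlap); D is clear from here.
E starts exactly when A ends (back-to-back, no overlap); A is clear from here.
F starts after E ends.
Every pair is clear; the schedule has no overlaps.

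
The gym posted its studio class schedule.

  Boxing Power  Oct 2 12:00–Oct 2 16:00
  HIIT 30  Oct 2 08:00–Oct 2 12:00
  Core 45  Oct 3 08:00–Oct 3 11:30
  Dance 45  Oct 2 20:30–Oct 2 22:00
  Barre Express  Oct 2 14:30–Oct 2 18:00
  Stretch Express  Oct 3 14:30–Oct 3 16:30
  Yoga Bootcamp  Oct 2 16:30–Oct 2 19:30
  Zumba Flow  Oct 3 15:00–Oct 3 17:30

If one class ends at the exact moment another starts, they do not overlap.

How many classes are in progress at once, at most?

Sweep the timeline, counting +1 at each start and −1 at each end (ends before starts at a tie):
Oct 2 08:00 start HIIT 30 → 1
Oct 2 12:00 end HIIT 30 → 0
Oct 2 12:00 start Boxing Power → 1
Oct 2 14:30 start Barre Express → 2
Oct 2 16:00 end Boxing Power → 1
Oct 2 16:30 start Yoga Bootcamp → 2
Oct 2 18:00 end Barre Express → 1
Oct 2 19:30 end Yoga Bootcamp → 0
Oct 2 20:30 start Dance 45 → 1
Oct 2 22:00 end Dance 45 → 0
Oct 3 08:00 start Core 45 → 1
Oct 3 11:30 end Core 45 → 0
Oct 3 14:30 start Stretch Express → 1
Oct 3 15:00 start Zumba Flow → 2
Oct 3 16:30 end Stretch Express → 1
Oct 3 17:30 end Zumba Flow → 0
Peak is 2, at Oct 2 14:30 (Barre Express, Boxing Power).

2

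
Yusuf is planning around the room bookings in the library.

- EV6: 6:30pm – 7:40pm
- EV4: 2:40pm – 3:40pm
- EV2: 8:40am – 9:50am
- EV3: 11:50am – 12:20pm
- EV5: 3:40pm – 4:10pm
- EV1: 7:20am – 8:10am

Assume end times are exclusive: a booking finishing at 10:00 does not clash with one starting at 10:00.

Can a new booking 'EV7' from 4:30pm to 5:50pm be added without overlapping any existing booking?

Yes — the slot is free

EV1: ends 8:10am at or before EV7 starts 4:30pm → clear.
EV2: ends 9:50am at or before EV7 starts 4:30pm → clear.
EV3: ends 12:20pm at or before EV7 starts 4:30pm → clear.
EV4: ends 3:40pm at or before EV7 starts 4:30pm → clear.
EV5: ends 4:10pm at or before EV7 starts 4:30pm → clear.
EV6: starts 6:30pm at or after EV7 ends 5:50pm → clear.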